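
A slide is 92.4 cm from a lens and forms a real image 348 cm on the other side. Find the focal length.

f = 73.0 cm (converging)

Real image ⇒ d_i = +348 cm.
1/f = 1/d_o + 1/d_i = 1/(92.4) + 1/(348) = 0.01370, so f = 73.0 cm.
Since f is positive, the lens is converging.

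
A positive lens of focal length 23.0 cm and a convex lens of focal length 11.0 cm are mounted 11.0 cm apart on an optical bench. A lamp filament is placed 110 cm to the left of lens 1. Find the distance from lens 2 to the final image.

6.84 cm

Lens 1: 1/d_i1 = 1/f₁ − 1/d_o1 = 1/(23.0) − 1/(110) = 0.03439, so d_i1 = 29.08 cm.
The intermediate image is 29.08 cm to the right of lens 1, which lies 18.08 cm to the right of lens 2 — a virtual object — so d_o2 = −18.08 cm.
Lens 2: 1/d_i2 = 1/f₂ − 1/d_o2 = 1/(11.0) − 1/(-18.08) = 0.1462, so d_i2 = 6.84 cm.
The final image is real, 6.84 cm to the right of lens 2 (overall magnification ≈ -0.10).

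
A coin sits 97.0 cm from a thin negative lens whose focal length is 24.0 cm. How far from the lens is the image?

19.2 cm

For a negative lens, f = -24.0 cm.
Lens equation: 1/v = 1/f − 1/u = 1/(-24.00) − 1/(97.0) = -0.04167 − 0.01031 = -0.05198, so v = -19.2 cm.
The image is virtual, upright and reduced, on the same side as the object.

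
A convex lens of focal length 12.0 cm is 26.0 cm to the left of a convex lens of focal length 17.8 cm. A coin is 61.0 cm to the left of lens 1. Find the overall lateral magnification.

Lens 1: 1/d_i1 = 1/(12.0) − 1/(61.0) = 0.06694, so d_i1 = 14.94 cm; m₁ = −d_i1/d_o1 = -0.2449.
d_o2 = 26.0 − (14.94) = 11.06 cm.
Lens 2: 1/d_i2 = 1/(17.8) − 1/(11.06) = -0.03424, so d_i2 = -29.21 cm; m₂ = −d_i2/d_o2 = +2.641.
m = m₁·m₂ = (-0.2449)(+2.641) = -0.647.

m = -0.647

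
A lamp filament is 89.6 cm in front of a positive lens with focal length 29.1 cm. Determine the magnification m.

1/d_i = 1/f − 1/d_o = 1/(29.10) − 1/(89.6) = 0.02320, so d_i = 43.10 cm.
m = −d_i/d_o = −(43.10)/(89.6) = -0.481.
The image is real, inverted and reduced, on the far side of the lens.

m = -0.481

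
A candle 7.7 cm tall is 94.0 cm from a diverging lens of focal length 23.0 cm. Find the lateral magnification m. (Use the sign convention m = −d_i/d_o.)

m = +0.197

For a diverging lens, f = -23.0 cm.
1/d_i = 1/f − 1/d_o = 1/(-23.00) − 1/(94.0) = -0.05412, so d_i = -18.48 cm.
m = −d_i/d_o = −(-18.48)/(94.0) = +0.197.
The image is virtual, upright and reduced, on the same side as the object.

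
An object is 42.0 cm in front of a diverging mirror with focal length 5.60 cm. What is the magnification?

m = +0.118

For a diverging mirror, f = -5.60 cm.
1/d_i = 1/f − 1/d_o = 1/(-5.600) − 1/(42.0) = -0.2024, so d_i = -4.941 cm.
m = −d_i/d_o = −(-4.941)/(42.0) = +0.118.
The image is virtual, upright and reduced, behind the mirror.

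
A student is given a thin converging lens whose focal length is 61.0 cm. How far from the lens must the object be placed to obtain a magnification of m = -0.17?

420 cm

m = −d_i/d_o ⇒ d_i = −m·d_o.
1/f = 1/d_o + 1/d_i = 1/d_o − 1/(m·d_o) = (1 − 1/m)/d_o, so d_o = f(1 − 1/m) = (61.00)(1 − 1/(-0.17)) = 420 cm.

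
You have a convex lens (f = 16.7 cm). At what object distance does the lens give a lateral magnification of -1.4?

28.6 cm

m = −d_i/d_o ⇒ d_i = −m·d_o.
1/f = 1/d_o + 1/d_i = 1/d_o − 1/(m·d_o) = (1 − 1/m)/d_o, so d_o = f(1 − 1/m) = (16.70)(1 − 1/(-1.4)) = 28.6 cm.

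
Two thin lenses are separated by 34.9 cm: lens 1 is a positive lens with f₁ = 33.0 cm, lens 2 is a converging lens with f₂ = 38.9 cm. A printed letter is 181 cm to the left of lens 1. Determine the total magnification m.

m = -0.196

Lens 1: 1/d_i1 = 1/(33.0) − 1/(181) = 0.02478, so d_i1 = 40.36 cm; m₁ = −d_i1/d_o1 = -0.2230.
d_o2 = 34.9 − (40.36) = -5.460 cm (virtual object).
Lens 2: 1/d_i2 = 1/(38.9) − 1/(-5.460) = 0.2089, so d_i2 = 4.788 cm; m₂ = −d_i2/d_o2 = +0.8769.
m = m₁·m₂ = (-0.2230)(+0.8769) = -0.196.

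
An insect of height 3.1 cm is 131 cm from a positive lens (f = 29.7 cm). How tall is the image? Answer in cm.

0.909 cm

1/d_i = 1/f − 1/d_o = 1/(29.70) − 1/(131) = 0.02604, so d_i = 38.41 cm.
m = −d_i/d_o = -0.2932.
|h_i| = |m|·h_o = 0.2932 × 3.1 = 0.909 cm. The image is real, inverted and reduced, on the far side of the lens.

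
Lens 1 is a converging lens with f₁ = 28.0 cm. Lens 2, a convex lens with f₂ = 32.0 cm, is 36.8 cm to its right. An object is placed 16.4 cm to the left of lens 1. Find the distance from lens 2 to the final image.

Lens 1: 1/d_i1 = 1/f₁ − 1/d_o1 = 1/(28.0) − 1/(16.4) = -0.02526, so d_i1 = -39.59 cm.
The intermediate image is 39.59 cm to the left of lens 1 (virtual), which is 36.8 − (-39.59) = 76.39 cm to the left of lens 2, so d_o2 = +76.39 cm.
Lens 2: 1/d_i2 = 1/f₂ − 1/d_o2 = 1/(32.0) − 1/(76.39) = 0.01816, so d_i2 = 55.1 cm.
The final image is real, 55.1 cm to the right of lens 2 (overall magnification ≈ -1.7).

55.1 cm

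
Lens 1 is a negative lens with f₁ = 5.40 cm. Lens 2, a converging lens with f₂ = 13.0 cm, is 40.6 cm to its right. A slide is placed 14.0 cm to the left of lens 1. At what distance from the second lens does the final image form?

18.4 cm

Lens 1 is diverging, so f₁ = −5.40 cm.
Lens 1: 1/d_i1 = 1/f₁ − 1/d_o1 = 1/(-5.40) − 1/(14.0) = -0.2566, so d_i1 = -3.897 cm.
The intermediate image is 3.897 cm to the left of lens 1 (virtual), which is 40.6 − (-3.897) = 44.50 cm to the left of lens 2, so d_o2 = +44.50 cm.
Lens 2: 1/d_i2 = 1/f₂ − 1/d_o2 = 1/(13.0) − 1/(44.50) = 0.05445, so d_i2 = 18.4 cm.
The final image is real, 18.4 cm to the right of lens 2 (overall magnification ≈ -0.11).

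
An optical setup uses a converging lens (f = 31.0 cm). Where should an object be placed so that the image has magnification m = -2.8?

m = −d_i/d_o ⇒ d_i = −m·d_o.
1/f = 1/d_o + 1/d_i = 1/d_o − 1/(m·d_o) = (1 − 1/m)/d_o, so d_o = f(1 − 1/m) = (31.00)(1 − 1/(-2.8)) = 42.1 cm.

42.1 cm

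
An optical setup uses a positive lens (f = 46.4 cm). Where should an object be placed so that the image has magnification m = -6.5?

m = −d_i/d_o ⇒ d_i = −m·d_o.
1/f = 1/d_o + 1/d_i = 1/d_o − 1/(m·d_o) = (1 − 1/m)/d_o, so d_o = f(1 − 1/m) = (46.40)(1 − 1/(-6.5)) = 53.5 cm.

53.5 cm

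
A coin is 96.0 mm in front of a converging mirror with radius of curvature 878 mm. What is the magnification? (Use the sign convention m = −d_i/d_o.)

f = R/2 = 878/2 = 439.0 mm.
1/d_i = 1/f − 1/d_o = 1/(439.0) − 1/(96.0) = -0.008139, so d_i = -122.9 mm.
m = −d_i/d_o = −(-122.9)/(96.0) = +1.28.
The image is virtual, upright and enlarged, behind the mirror.

m = +1.28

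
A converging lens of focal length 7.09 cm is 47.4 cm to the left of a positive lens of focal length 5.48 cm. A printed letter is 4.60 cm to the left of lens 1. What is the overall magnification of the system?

Lens 1: 1/d_i1 = 1/(7.09) − 1/(4.60) = -0.07635, so d_i1 = -13.10 cm; m₁ = −d_i1/d_o1 = +2.848.
d_o2 = 47.4 − (-13.10) = 60.50 cm.
Lens 2: 1/d_i2 = 1/(5.48) − 1/(60.50) = 0.1660, so d_i2 = 6.026 cm; m₂ = −d_i2/d_o2 = -0.09960.
m = m₁·m₂ = (+2.848)(-0.09960) = -0.284.

m = -0.284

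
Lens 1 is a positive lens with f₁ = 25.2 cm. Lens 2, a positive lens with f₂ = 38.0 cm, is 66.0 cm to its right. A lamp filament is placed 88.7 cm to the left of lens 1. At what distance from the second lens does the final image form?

163 cm

Lens 1: 1/d_i1 = 1/f₁ − 1/d_o1 = 1/(25.2) − 1/(88.7) = 0.02841, so d_i1 = 35.20 cm.
The intermediate image is 35.20 cm to the right of lens 1, which is 66.0 − (35.20) = 30.80 cm to the left of lens 2, so d_o2 = +30.80 cm.
Lens 2: 1/d_i2 = 1/f₂ − 1/d_o2 = 1/(38.0) − 1/(30.80) = -0.006152, so d_i2 = -163 cm.
The final image is virtual, 163 cm to the left of lens 2 (overall magnification ≈ -2.1).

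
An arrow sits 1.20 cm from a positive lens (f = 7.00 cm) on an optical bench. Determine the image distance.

Lens equation: 1/v = 1/f − 1/u = 1/(7.000) − 1/(1.20) = 0.1429 − 0.8333 = -0.6905, so v = -1.45 cm.
The image is virtual, upright and enlarged, on the same side as the object.

1.45 cm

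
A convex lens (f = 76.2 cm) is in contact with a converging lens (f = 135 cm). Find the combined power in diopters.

P = +2.05 D

P₁ = 1/f₁ = 1/(0.762 m) = +1.312 D; P₂ = 1/f₂ = 1/(1.35 m) = +0.7407 D.
For thin lenses in contact, P = P₁ + P₂ = (+1.312) + (+0.7407) = +2.05 D.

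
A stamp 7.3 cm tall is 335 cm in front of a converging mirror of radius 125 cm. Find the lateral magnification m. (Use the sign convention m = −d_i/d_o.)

m = -0.229

f = R/2 = 125/2 = 62.50 cm.
1/d_i = 1/f − 1/d_o = 1/(62.50) − 1/(335) = 0.01301, so d_i = 76.83 cm.
m = −d_i/d_o = −(76.83)/(335) = -0.229.
The image is real, inverted and reduced, in front of the mirror.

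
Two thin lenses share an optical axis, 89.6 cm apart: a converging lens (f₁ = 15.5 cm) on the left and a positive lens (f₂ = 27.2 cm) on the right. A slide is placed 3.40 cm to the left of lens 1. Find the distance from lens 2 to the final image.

38.3 cm

Lens 1: 1/d_i1 = 1/f₁ − 1/d_o1 = 1/(15.5) − 1/(3.40) = -0.2296, so d_i1 = -4.355 cm.
The intermediate image is 4.355 cm to the left of lens 1 (virtual), which is 89.6 − (-4.355) = 93.95 cm to the left of lens 2, so d_o2 = +93.95 cm.
Lens 2: 1/d_i2 = 1/f₂ − 1/d_o2 = 1/(27.2) − 1/(93.95) = 0.02612, so d_i2 = 38.3 cm.
The final image is real, 38.3 cm to the right of lens 2 (overall magnification ≈ -0.52).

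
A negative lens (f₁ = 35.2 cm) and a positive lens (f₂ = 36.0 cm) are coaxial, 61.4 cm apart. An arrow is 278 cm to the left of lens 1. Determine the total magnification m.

m = -0.0714

f₁ = −35.2 cm (diverging).
Lens 1: 1/d_i1 = 1/(-35.2) − 1/(278) = -0.03201, so d_i1 = -31.24 cm; m₁ = −d_i1/d_o1 = +0.1124.
d_o2 = 61.4 − (-31.24) = 92.64 cm.
Lens 2: 1/d_i2 = 1/(36.0) − 1/(92.64) = 0.01698, so d_i2 = 58.88 cm; m₂ = −d_i2/d_o2 = -0.6356.
m = m₁·m₂ = (+0.1124)(-0.6356) = -0.0714.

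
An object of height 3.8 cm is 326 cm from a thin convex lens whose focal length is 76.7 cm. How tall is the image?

1/d_i = 1/f − 1/d_o = 1/(76.70) − 1/(326) = 0.009970, so d_i = 100.3 cm.
m = −d_i/d_o = -0.3077.
|h_i| = |m|·h_o = 0.3077 × 3.8 = 1.17 cm. The image is real, inverted and reduced, on the far side of the lens.

1.17 cm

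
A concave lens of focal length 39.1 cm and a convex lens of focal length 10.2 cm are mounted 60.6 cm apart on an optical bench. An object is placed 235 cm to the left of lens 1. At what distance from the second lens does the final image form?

11.4 cm

Lens 1 is diverging, so f₁ = −39.1 cm.
Lens 1: 1/d_i1 = 1/f₁ − 1/d_o1 = 1/(-39.1) − 1/(235) = -0.02983, so d_i1 = -33.52 cm.
The intermediate image is 33.52 cm to the left of lens 1 (virtual), which is 60.6 − (-33.52) = 94.12 cm to the left of lens 2, so d_o2 = +94.12 cm.
Lens 2: 1/d_i2 = 1/f₂ − 1/d_o2 = 1/(10.2) − 1/(94.12) = 0.08741, so d_i2 = 11.4 cm.
The final image is real, 11.4 cm to the right of lens 2 (overall magnification ≈ -0.017).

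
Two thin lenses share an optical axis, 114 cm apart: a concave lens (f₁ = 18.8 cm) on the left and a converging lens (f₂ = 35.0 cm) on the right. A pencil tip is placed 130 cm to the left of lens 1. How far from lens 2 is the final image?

47.8 cm

Lens 1 is diverging, so f₁ = −18.8 cm.
Lens 1: 1/d_i1 = 1/f₁ − 1/d_o1 = 1/(-18.8) − 1/(130) = -0.06088, so d_i1 = -16.42 cm.
The intermediate image is 16.42 cm to the left of lens 1 (virtual), which is 114 − (-16.42) = 130.4 cm to the left of lens 2, so d_o2 = +130.4 cm.
Lens 2: 1/d_i2 = 1/f₂ − 1/d_o2 = 1/(35.0) − 1/(130.4) = 0.02090, so d_i2 = 47.8 cm.
The final image is real, 47.8 cm to the right of lens 2 (overall magnification ≈ -0.046).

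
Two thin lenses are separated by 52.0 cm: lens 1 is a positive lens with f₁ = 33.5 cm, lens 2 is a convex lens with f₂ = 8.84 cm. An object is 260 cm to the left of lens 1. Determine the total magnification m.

Lens 1: 1/d_i1 = 1/(33.5) − 1/(260) = 0.02600, so d_i1 = 38.45 cm; m₁ = −d_i1/d_o1 = -0.1479.
d_o2 = 52.0 − (38.45) = 13.55 cm.
Lens 2: 1/d_i2 = 1/(8.84) − 1/(13.55) = 0.03932, so d_i2 = 25.43 cm; m₂ = −d_i2/d_o2 = -1.877.
m = m₁·m₂ = (-0.1479)(-1.877) = +0.278.

m = +0.278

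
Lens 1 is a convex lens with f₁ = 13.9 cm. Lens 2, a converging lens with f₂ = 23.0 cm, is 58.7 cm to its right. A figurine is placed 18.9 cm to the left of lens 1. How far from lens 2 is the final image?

8.41 cm

Lens 1: 1/d_i1 = 1/f₁ − 1/d_o1 = 1/(13.9) − 1/(18.9) = 0.01903, so d_i1 = 52.54 cm.
The intermediate image is 52.54 cm to the right of lens 1, which is 58.7 − (52.54) = 6.160 cm to the left of lens 2, so d_o2 = +6.160 cm.
Lens 2: 1/d_i2 = 1/f₂ − 1/d_o2 = 1/(23.0) − 1/(6.160) = -0.1189, so d_i2 = -8.41 cm.
The final image is virtual, 8.41 cm to the left of lens 2 (overall magnification ≈ -3.8).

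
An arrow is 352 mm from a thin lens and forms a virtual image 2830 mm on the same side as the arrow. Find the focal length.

Virtual image ⇒ d_i = −2830 mm.
1/f = 1/d_o + 1/d_i = 1/(352) + 1/(-2830) = 0.002488, so f = 402 mm.
Since f is positive, the thin lens is converging.

f = 402 mm (converging)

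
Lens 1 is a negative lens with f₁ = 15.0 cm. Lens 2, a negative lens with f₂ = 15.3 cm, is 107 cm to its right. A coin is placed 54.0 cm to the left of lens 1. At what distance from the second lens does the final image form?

Lens 1 is diverging, so f₁ = −15.0 cm.
Lens 1: 1/d_i1 = 1/f₁ − 1/d_o1 = 1/(-15.0) − 1/(54.0) = -0.08519, so d_i1 = -11.74 cm.
The intermediate image is 11.74 cm to the left of lens 1 (virtual), which is 107 − (-11.74) = 118.7 cm to the left of lens 2, so d_o2 = +118.7 cm.
Lens 2 is diverging, so f₂ = −15.3 cm.
Lens 2: 1/d_i2 = 1/f₂ − 1/d_o2 = 1/(-15.3) − 1/(118.7) = -0.07378, so d_i2 = -13.6 cm.
The final image is virtual, 13.6 cm to the left of lens 2 (overall magnification ≈ 0.025).

13.6 cm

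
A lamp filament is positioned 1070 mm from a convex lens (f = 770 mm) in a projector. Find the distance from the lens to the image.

Thin-lens equation: 1/d_i = 1/f − 1/d_o = 1/(770.0) − 1/(1070) = 0.001299 − 0.0009346 = 0.0003641, so d_i = 2750 mm.
The image is real, inverted and enlarged, on the far side of the lens.

2750 mm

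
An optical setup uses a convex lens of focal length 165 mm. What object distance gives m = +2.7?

104 mm

m = −d_i/d_o ⇒ d_i = −m·d_o.
1/f = 1/d_o + 1/d_i = 1/d_o − 1/(m·d_o) = (1 − 1/m)/d_o, so d_o = f(1 − 1/m) = (165.0)(1 − 1/(+2.7)) = 104 mm.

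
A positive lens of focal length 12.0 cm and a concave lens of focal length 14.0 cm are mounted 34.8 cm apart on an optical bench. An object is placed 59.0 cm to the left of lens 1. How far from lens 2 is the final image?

Lens 1: 1/d_i1 = 1/f₁ − 1/d_o1 = 1/(12.0) − 1/(59.0) = 0.06638, so d_i1 = 15.06 cm.
The intermediate image is 15.06 cm to the right of lens 1, which is 34.8 − (15.06) = 19.74 cm to the left of lens 2, so d_o2 = +19.74 cm.
Lens 2 is diverging, so f₂ = −14.0 cm.
Lens 2: 1/d_i2 = 1/f₂ − 1/d_o2 = 1/(-14.0) − 1/(19.74) = -0.1221, so d_i2 = -8.19 cm.
The final image is virtual, 8.19 cm to the left of lens 2 (overall magnification ≈ -0.11).

8.19 cm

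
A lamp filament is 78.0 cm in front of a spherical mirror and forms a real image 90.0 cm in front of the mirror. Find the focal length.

Real image ⇒ d_i = +90.0 cm.
1/f = 1/d_o + 1/d_i = 1/(78.0) + 1/(90.0) = 0.02393, so f = 41.8 cm.
Since f is positive, the spherical mirror is concave.

f = 41.8 cm (concave)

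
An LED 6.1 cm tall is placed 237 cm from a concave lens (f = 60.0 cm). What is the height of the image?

1.23 cm

For a concave lens, f = -60.0 cm.
1/d_i = 1/f − 1/d_o = 1/(-60.00) − 1/(237) = -0.02089, so d_i = -47.88 cm.
m = −d_i/d_o = +0.2020.
|h_i| = |m|·h_o = 0.2020 × 6.1 = 1.23 cm. The image is virtual, upright and reduced, on the same side as the object.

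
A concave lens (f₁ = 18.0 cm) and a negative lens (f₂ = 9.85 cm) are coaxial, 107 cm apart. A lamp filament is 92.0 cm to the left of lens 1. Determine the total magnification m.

m = +0.0122

f₁ = −18.0 cm (diverging).
Lens 1: 1/d_i1 = 1/(-18.0) − 1/(92.0) = -0.06643, so d_i1 = -15.05 cm; m₁ = −d_i1/d_o1 = +0.1636.
d_o2 = 107 − (-15.05) = 122.0 cm.
f₂ = −9.85 cm (diverging).
Lens 2: 1/d_i2 = 1/(-9.85) − 1/(122.0) = -0.1097, so d_i2 = -9.114 cm; m₂ = −d_i2/d_o2 = +0.07471.
m = m₁·m₂ = (+0.1636)(+0.07471) = +0.0122.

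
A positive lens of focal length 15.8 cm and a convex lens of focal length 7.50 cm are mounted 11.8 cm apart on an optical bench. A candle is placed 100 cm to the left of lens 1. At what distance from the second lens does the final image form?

3.61 cm

Lens 1: 1/d_i1 = 1/f₁ − 1/d_o1 = 1/(15.8) − 1/(100) = 0.05329, so d_i1 = 18.76 cm.
The intermediate image is 18.76 cm to the right of lens 1, which lies 6.960 cm to the right of lens 2 — a virtual object — so d_o2 = −6.960 cm.
Lens 2: 1/d_i2 = 1/f₂ − 1/d_o2 = 1/(7.50) − 1/(-6.960) = 0.2770, so d_i2 = 3.61 cm.
The final image is real, 3.61 cm to the right of lens 2 (overall magnification ≈ -0.097).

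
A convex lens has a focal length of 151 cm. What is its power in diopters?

P = +0.662 D

f = 151 cm = 1.51 m.
P = 1/f = 1/(1.51 m) = +0.662 D.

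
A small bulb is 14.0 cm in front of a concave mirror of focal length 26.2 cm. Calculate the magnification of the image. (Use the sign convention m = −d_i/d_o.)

1/d_i = 1/f − 1/d_o = 1/(26.20) − 1/(14.0) = -0.03326, so d_i = -30.07 cm.
m = −d_i/d_o = −(-30.07)/(14.0) = +2.15.
The image is virtual, upright and enlarged, behind the mirror.

m = +2.15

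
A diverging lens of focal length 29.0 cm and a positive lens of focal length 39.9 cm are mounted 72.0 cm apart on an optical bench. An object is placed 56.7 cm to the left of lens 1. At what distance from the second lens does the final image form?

Lens 1 is diverging, so f₁ = −29.0 cm.
Lens 1: 1/d_i1 = 1/f₁ − 1/d_o1 = 1/(-29.0) − 1/(56.7) = -0.05212, so d_i1 = -19.19 cm.
The intermediate image is 19.19 cm to the left of lens 1 (virtual), which is 72.0 − (-19.19) = 91.19 cm to the left of lens 2, so d_o2 = +91.19 cm.
Lens 2: 1/d_i2 = 1/f₂ − 1/d_o2 = 1/(39.9) − 1/(91.19) = 0.01410, so d_i2 = 70.9 cm.
The final image is real, 70.9 cm to the right of lens 2 (overall magnification ≈ -0.26).

70.9 cm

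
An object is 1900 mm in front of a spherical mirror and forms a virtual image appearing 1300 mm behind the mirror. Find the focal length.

f = -4120 mm (convex)

Virtual image ⇒ d_i = −1300 mm.
1/f = 1/d_o + 1/d_i = 1/(1900) + 1/(-1300) = -0.0002429, so f = -4120 mm.
Since f is negative, the spherical mirror is convex.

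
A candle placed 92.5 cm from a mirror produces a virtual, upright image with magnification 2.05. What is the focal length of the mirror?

f = 181 cm (concave)

m = −d_i/d_o ⇒ d_i = −m·d_o = −(+2.05)·(92.5) = -189.6 cm.
1/f = 1/d_o + 1/d_i = 1/(92.5) + 1/(-189.6) = 0.005537, so f = 181 cm.
Since f is positive, the mirror is concave.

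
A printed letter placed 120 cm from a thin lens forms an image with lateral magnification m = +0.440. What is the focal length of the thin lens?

f = -94.3 cm (diverging)

m = −d_i/d_o ⇒ d_i = −m·d_o = −(+0.440)·(120) = -52.80 cm.
1/f = 1/d_o + 1/d_i = 1/(120) + 1/(-52.80) = -0.01061, so f = -94.3 cm.
Since f is negative, the thin lens is diverging.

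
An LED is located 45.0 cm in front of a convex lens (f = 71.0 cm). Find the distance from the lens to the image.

123 cm

Lens equation: 1/q = 1/f − 1/p = 1/(71.00) − 1/(45.0) = 0.01408 − 0.02222 = -0.008138, so q = -123 cm.
The image is virtual, upright and enlarged, on the same side as the object.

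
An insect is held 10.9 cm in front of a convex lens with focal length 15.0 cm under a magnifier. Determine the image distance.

Thin-lens equation: 1/d_i = 1/f − 1/d_o = 1/(15.00) − 1/(10.9) = 0.06667 − 0.09174 = -0.02508, so d_i = -39.9 cm.
The image is virtual, upright and enlarged, on the same side as the object.

39.9 cm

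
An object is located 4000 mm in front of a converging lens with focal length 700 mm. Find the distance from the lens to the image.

848 mm

Thin-lens equation: 1/d_i = 1/f − 1/d_o = 1/(700.0) − 1/(4000) = 0.001429 − 0.0002500 = 0.001179, so d_i = 848 mm.
The image is real, inverted and reduced, on the far side of the lens.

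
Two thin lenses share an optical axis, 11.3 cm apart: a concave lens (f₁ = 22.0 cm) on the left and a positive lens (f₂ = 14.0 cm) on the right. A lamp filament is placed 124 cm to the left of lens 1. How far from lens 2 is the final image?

26.3 cm

Lens 1 is diverging, so f₁ = −22.0 cm.
Lens 1: 1/d_i1 = 1/f₁ − 1/d_o1 = 1/(-22.0) − 1/(124) = -0.05352, so d_i1 = -18.68 cm.
The intermediate image is 18.68 cm to the left of lens 1 (virtual), which is 11.3 − (-18.68) = 29.98 cm to the left of lens 2, so d_o2 = +29.98 cm.
Lens 2: 1/d_i2 = 1/f₂ − 1/d_o2 = 1/(14.0) − 1/(29.98) = 0.03807, so d_i2 = 26.3 cm.
The final image is real, 26.3 cm to the right of lens 2 (overall magnification ≈ -0.13).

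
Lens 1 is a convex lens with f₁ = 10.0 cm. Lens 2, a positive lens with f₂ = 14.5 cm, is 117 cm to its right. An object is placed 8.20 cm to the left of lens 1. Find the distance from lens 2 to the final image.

15.9 cm

Lens 1: 1/d_i1 = 1/f₁ − 1/d_o1 = 1/(10.0) − 1/(8.20) = -0.02195, so d_i1 = -45.56 cm.
The intermediate image is 45.56 cm to the left of lens 1 (virtual), which is 117 − (-45.56) = 162.6 cm to the left of lens 2, so d_o2 = +162.6 cm.
Lens 2: 1/d_i2 = 1/f₂ − 1/d_o2 = 1/(14.5) − 1/(162.6) = 0.06282, so d_i2 = 15.9 cm.
The final image is real, 15.9 cm to the right of lens 2 (overall magnification ≈ -0.54).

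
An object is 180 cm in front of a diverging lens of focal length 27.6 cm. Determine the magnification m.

For a diverging lens, f = -27.6 cm.
1/d_i = 1/f − 1/d_o = 1/(-27.60) − 1/(180) = -0.04179, so d_i = -23.93 cm.
m = −d_i/d_o = −(-23.93)/(180) = +0.133.
The image is virtual, upright and reduced, on the same side as the object.

m = +0.133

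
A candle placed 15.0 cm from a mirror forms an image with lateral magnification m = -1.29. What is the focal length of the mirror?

m = −d_i/d_o ⇒ d_i = −m·d_o = −(-1.29)·(15.0) = 19.35 cm.
1/f = 1/d_o + 1/d_i = 1/(15.0) + 1/(19.35) = 0.1183, so f = 8.45 cm.
Since f is positive, the mirror is concave.

f = 8.45 cm (concave)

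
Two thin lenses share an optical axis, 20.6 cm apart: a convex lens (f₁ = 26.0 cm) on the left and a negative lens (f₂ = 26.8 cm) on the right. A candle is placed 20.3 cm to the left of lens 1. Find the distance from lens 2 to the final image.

21.7 cm

Lens 1: 1/d_i1 = 1/f₁ − 1/d_o1 = 1/(26.0) − 1/(20.3) = -0.01080, so d_i1 = -92.60 cm.
The intermediate image is 92.60 cm to the left of lens 1 (virtual), which is 20.6 − (-92.60) = 113.2 cm to the left of lens 2, so d_o2 = +113.2 cm.
Lens 2 is diverging, so f₂ = −26.8 cm.
Lens 2: 1/d_i2 = 1/f₂ − 1/d_o2 = 1/(-26.8) − 1/(113.2) = -0.04615, so d_i2 = -21.7 cm.
The final image is virtual, 21.7 cm to the left of lens 2 (overall magnification ≈ 0.87).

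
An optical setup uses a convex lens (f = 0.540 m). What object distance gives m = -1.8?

m = −d_i/d_o ⇒ d_i = −m·d_o.
1/f = 1/d_o + 1/d_i = 1/d_o − 1/(m·d_o) = (1 − 1/m)/d_o, so d_o = f(1 − 1/m) = (0.5400)(1 − 1/(-1.8)) = 0.840 m.

0.840 m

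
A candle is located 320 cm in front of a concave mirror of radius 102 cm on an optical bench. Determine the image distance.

f = R/2 = 102/2 = 51.00 cm.
Mirror equation: 1/v = 1/f − 1/u = 1/(51.00) − 1/(320) = 0.01961 − 0.003125 = 0.01648, so v = 60.7 cm.
The image is real, inverted and reduced, in front of the mirror.

60.7 cm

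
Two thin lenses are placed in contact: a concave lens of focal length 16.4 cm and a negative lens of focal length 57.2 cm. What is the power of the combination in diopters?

P = -7.85 D

P₁ = 1/f₁ = 1/(-0.164 m) = -6.098 D; P₂ = 1/f₂ = 1/(-0.572 m) = -1.748 D.
For thin lenses in contact, P = P₁ + P₂ = (-6.098) + (-1.748) = -7.85 D.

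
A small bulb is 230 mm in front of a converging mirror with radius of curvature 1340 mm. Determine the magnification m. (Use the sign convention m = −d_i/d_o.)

f = R/2 = 1340/2 = 670.0 mm.
1/d_i = 1/f − 1/d_o = 1/(670.0) − 1/(230) = -0.002855, so d_i = -350.2 mm.
m = −d_i/d_o = −(-350.2)/(230) = +1.52.
The image is virtual, upright and enlarged, behind the mirror.

m = +1.52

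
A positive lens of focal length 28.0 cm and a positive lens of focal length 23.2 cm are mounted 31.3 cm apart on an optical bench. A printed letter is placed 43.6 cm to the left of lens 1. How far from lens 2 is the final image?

Lens 1: 1/d_i1 = 1/f₁ − 1/d_o1 = 1/(28.0) − 1/(43.6) = 0.01278, so d_i1 = 78.26 cm.
The intermediate image is 78.26 cm to the right of lens 1, which lies 46.96 cm to the right of lens 2 — a virtual object — so d_o2 = −46.96 cm.
Lens 2: 1/d_i2 = 1/f₂ − 1/d_o2 = 1/(23.2) − 1/(-46.96) = 0.06440, so d_i2 = 15.5 cm.
The final image is real, 15.5 cm to the right of lens 2 (overall magnification ≈ -0.59).

15.5 cm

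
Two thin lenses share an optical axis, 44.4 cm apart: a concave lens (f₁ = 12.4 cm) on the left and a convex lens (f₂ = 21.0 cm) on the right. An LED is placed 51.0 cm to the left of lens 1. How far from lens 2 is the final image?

Lens 1 is diverging, so f₁ = −12.4 cm.
Lens 1: 1/d_i1 = 1/f₁ − 1/d_o1 = 1/(-12.4) − 1/(51.0) = -0.1003, so d_i1 = -9.975 cm.
The intermediate image is 9.975 cm to the left of lens 1 (virtual), which is 44.4 − (-9.975) = 54.38 cm to the left of lens 2, so d_o2 = +54.38 cm.
Lens 2: 1/d_i2 = 1/f₂ − 1/d_o2 = 1/(21.0) − 1/(54.38) = 0.02923, so d_i2 = 34.2 cm.
The final image is real, 34.2 cm to the right of lens 2 (overall magnification ≈ -0.12).

34.2 cm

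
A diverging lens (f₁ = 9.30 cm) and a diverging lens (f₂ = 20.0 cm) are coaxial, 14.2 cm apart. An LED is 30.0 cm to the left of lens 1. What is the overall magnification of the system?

f₁ = −9.30 cm (diverging).
Lens 1: 1/d_i1 = 1/(-9.30) − 1/(30.0) = -0.1409, so d_i1 = -7.099 cm; m₁ = −d_i1/d_o1 = +0.2366.
d_o2 = 14.2 − (-7.099) = 21.30 cm.
f₂ = −20.0 cm (diverging).
Lens 2: 1/d_i2 = 1/(-20.0) − 1/(21.30) = -0.09695, so d_i2 = -10.31 cm; m₂ = −d_i2/d_o2 = +0.4843.
m = m₁·m₂ = (+0.2366)(+0.4843) = +0.115.

m = +0.115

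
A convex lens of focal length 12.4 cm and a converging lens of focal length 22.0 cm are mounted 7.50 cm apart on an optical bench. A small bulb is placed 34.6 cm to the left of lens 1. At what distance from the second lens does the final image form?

Lens 1: 1/d_i1 = 1/f₁ − 1/d_o1 = 1/(12.4) − 1/(34.6) = 0.05174, so d_i1 = 19.33 cm.
The intermediate image is 19.33 cm to the right of lens 1, which lies 11.83 cm to the right of lens 2 — a virtual object — so d_o2 = −11.83 cm.
Lens 2: 1/d_i2 = 1/f₂ − 1/d_o2 = 1/(22.0) − 1/(-11.83) = 0.1300, so d_i2 = 7.69 cm.
The final image is real, 7.69 cm to the right of lens 2 (overall magnification ≈ -0.36).

7.69 cm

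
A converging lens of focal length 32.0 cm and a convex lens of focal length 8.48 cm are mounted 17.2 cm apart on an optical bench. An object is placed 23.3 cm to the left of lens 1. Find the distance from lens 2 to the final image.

Lens 1: 1/d_i1 = 1/f₁ − 1/d_o1 = 1/(32.0) − 1/(23.3) = -0.01167, so d_i1 = -85.70 cm.
The intermediate image is 85.70 cm to the left of lens 1 (virtual), which is 17.2 − (-85.70) = 102.9 cm to the left of lens 2, so d_o2 = +102.9 cm.
Lens 2: 1/d_i2 = 1/f₂ − 1/d_o2 = 1/(8.48) − 1/(102.9) = 0.1082, so d_i2 = 9.24 cm.
The final image is real, 9.24 cm to the right of lens 2 (overall magnification ≈ -0.33).

9.24 cm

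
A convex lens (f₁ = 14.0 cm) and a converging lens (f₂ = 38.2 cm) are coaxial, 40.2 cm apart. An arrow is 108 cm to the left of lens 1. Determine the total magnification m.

Lens 1: 1/d_i1 = 1/(14.0) − 1/(108) = 0.06217, so d_i1 = 16.09 cm; m₁ = −d_i1/d_o1 = -0.1490.
d_o2 = 40.2 − (16.09) = 24.11 cm.
Lens 2: 1/d_i2 = 1/(38.2) − 1/(24.11) = -0.01530, so d_i2 = -65.37 cm; m₂ = −d_i2/d_o2 = +2.711.
m = m₁·m₂ = (-0.1490)(+2.711) = -0.404.

m = -0.404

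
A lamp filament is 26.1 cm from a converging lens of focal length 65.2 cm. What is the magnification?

1/d_i = 1/f − 1/d_o = 1/(65.20) − 1/(26.1) = -0.02298, so d_i = -43.52 cm.
m = −d_i/d_o = −(-43.52)/(26.1) = +1.67.
The image is virtual, upright and enlarged, on the same side as the object.

m = +1.67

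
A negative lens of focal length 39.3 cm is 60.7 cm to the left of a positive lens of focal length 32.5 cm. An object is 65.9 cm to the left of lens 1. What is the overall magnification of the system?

m = -0.230

f₁ = −39.3 cm (diverging).
Lens 1: 1/d_i1 = 1/(-39.3) − 1/(65.9) = -0.04062, so d_i1 = -24.62 cm; m₁ = −d_i1/d_o1 = +0.3736.
d_o2 = 60.7 − (-24.62) = 85.32 cm.
Lens 2: 1/d_i2 = 1/(32.5) − 1/(85.32) = 0.01905, so d_i2 = 52.50 cm; m₂ = −d_i2/d_o2 = -0.6153.
m = m₁·m₂ = (+0.3736)(-0.6153) = -0.230.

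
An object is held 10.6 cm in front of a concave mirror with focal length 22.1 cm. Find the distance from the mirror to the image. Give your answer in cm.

20.4 cm

Mirror equation: 1/d_i = 1/f − 1/d_o = 1/(22.10) − 1/(10.6) = 0.04525 − 0.09434 = -0.04909, so d_i = -20.4 cm.
The image is virtual, upright and enlarged, behind the mirror.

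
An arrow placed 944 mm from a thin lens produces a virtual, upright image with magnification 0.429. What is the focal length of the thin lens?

m = −d_i/d_o ⇒ d_i = −m·d_o = −(+0.429)·(944) = -405.0 mm.
1/f = 1/d_o + 1/d_i = 1/(944) + 1/(-405.0) = -0.001410, so f = -709 mm.
Since f is negative, the thin lens is diverging.

f = -709 mm (diverging)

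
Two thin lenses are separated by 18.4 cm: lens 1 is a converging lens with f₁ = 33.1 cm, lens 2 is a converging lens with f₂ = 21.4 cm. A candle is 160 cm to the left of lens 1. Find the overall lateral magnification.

Lens 1: 1/d_i1 = 1/(33.1) − 1/(160) = 0.02396, so d_i1 = 41.73 cm; m₁ = −d_i1/d_o1 = -0.2608.
d_o2 = 18.4 − (41.73) = -23.33 cm (virtual object).
Lens 2: 1/d_i2 = 1/(21.4) − 1/(-23.33) = 0.08959, so d_i2 = 11.16 cm; m₂ = −d_i2/d_o2 = +0.4784.
m = m₁·m₂ = (-0.2608)(+0.4784) = -0.125.

m = -0.125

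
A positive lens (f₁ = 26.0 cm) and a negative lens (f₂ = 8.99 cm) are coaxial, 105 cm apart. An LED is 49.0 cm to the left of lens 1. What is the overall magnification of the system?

Lens 1: 1/d_i1 = 1/(26.0) − 1/(49.0) = 0.01805, so d_i1 = 55.39 cm; m₁ = −d_i1/d_o1 = -1.130.
d_o2 = 105 − (55.39) = 49.61 cm.
f₂ = −8.99 cm (diverging).
Lens 2: 1/d_i2 = 1/(-8.99) − 1/(49.61) = -0.1314, so d_i2 = -7.611 cm; m₂ = −d_i2/d_o2 = +0.1534.
m = m₁·m₂ = (-1.130)(+0.1534) = -0.173.

m = -0.173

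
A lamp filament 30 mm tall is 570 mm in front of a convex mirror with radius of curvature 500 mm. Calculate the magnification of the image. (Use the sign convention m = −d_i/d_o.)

m = +0.305

f = R/2 = 500/2 = 250.0 mm; for a convex mirror, f = -250.0 mm.
1/d_i = 1/f − 1/d_o = 1/(-250.0) − 1/(570) = -0.005754, so d_i = -173.8 mm.
m = −d_i/d_o = −(-173.8)/(570) = +0.305.
The image is virtual, upright and reduced, behind the mirror.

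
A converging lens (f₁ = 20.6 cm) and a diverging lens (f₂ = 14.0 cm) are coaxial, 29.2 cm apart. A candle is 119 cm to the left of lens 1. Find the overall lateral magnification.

m = -0.160

Lens 1: 1/d_i1 = 1/(20.6) − 1/(119) = 0.04014, so d_i1 = 24.91 cm; m₁ = −d_i1/d_o1 = -0.2093.
d_o2 = 29.2 − (24.91) = 4.290 cm.
f₂ = −14.0 cm (diverging).
Lens 2: 1/d_i2 = 1/(-14.0) − 1/(4.290) = -0.3045, so d_i2 = -3.284 cm; m₂ = −d_i2/d_o2 = +0.7654.
m = m₁·m₂ = (-0.2093)(+0.7654) = -0.160.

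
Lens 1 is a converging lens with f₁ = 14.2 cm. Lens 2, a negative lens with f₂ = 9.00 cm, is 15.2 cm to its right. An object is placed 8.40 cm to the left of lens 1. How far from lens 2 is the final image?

7.19 cm

Lens 1: 1/d_i1 = 1/f₁ − 1/d_o1 = 1/(14.2) − 1/(8.40) = -0.04863, so d_i1 = -20.57 cm.
The intermediate image is 20.57 cm to the left of lens 1 (virtual), which is 15.2 − (-20.57) = 35.77 cm to the left of lens 2, so d_o2 = +35.77 cm.
Lens 2 is diverging, so f₂ = −9.00 cm.
Lens 2: 1/d_i2 = 1/f₂ − 1/d_o2 = 1/(-9.00) − 1/(35.77) = -0.1391, so d_i2 = -7.19 cm.
The final image is virtual, 7.19 cm to the left of lens 2 (overall magnification ≈ 0.49).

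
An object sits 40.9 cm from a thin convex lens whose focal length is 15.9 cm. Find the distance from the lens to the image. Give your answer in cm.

Lens equation: 1/v = 1/f − 1/u = 1/(15.90) − 1/(40.9) = 0.06289 − 0.02445 = 0.03844, so v = 26.0 cm.
The image is real, inverted and reduced, on the far side of the lens.

26.0 cm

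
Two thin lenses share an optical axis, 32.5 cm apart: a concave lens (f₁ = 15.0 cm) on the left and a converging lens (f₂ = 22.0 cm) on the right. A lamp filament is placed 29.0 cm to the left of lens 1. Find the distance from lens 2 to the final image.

Lens 1 is diverging, so f₁ = −15.0 cm.
Lens 1: 1/d_i1 = 1/f₁ − 1/d_o1 = 1/(-15.0) − 1/(29.0) = -0.1011, so d_i1 = -9.886 cm.
The intermediate image is 9.886 cm to the left of lens 1 (virtual), which is 32.5 − (-9.886) = 42.39 cm to the left of lens 2, so d_o2 = +42.39 cm.
Lens 2: 1/d_i2 = 1/f₂ − 1/d_o2 = 1/(22.0) − 1/(42.39) = 0.02186, so d_i2 = 45.7 cm.
The final image is real, 45.7 cm to the right of lens 2 (overall magnification ≈ -0.37).

45.7 cm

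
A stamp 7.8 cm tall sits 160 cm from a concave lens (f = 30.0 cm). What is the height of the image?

For a concave lens, f = -30.0 cm.
1/d_i = 1/f − 1/d_o = 1/(-30.00) − 1/(160) = -0.03958, so d_i = -25.26 cm.
m = −d_i/d_o = +0.1579.
|h_i| = |m|·h_o = 0.1579 × 7.8 = 1.23 cm. The image is virtual, upright and reduced, on the same side as the object.

1.23 cm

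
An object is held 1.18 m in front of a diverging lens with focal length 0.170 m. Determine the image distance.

For a diverging lens, f = -0.170 m.
Thin-lens equation: 1/s_i = 1/f − 1/s_o = 1/(-0.1700) − 1/(1.18) = -5.882 − 0.8475 = -6.730, so s_i = -0.149 m.
The image is virtual, upright and reduced, on the same side as the object.

0.149 m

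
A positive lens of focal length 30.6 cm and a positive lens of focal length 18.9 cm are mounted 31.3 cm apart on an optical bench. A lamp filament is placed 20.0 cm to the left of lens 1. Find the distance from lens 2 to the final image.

Lens 1: 1/d_i1 = 1/f₁ − 1/d_o1 = 1/(30.6) − 1/(20.0) = -0.01732, so d_i1 = -57.74 cm.
The intermediate image is 57.74 cm to the left of lens 1 (virtual), which is 31.3 − (-57.74) = 89.04 cm to the left of lens 2, so d_o2 = +89.04 cm.
Lens 2: 1/d_i2 = 1/f₂ − 1/d_o2 = 1/(18.9) − 1/(89.04) = 0.04168, so d_i2 = 24.0 cm.
The final image is real, 24.0 cm to the right of lens 2 (overall magnification ≈ -0.78).

24.0 cm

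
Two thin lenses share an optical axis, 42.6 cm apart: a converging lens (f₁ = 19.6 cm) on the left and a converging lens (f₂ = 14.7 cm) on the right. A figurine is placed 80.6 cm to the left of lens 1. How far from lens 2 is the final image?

123 cm

Lens 1: 1/d_i1 = 1/f₁ − 1/d_o1 = 1/(19.6) − 1/(80.6) = 0.03861, so d_i1 = 25.90 cm.
The intermediate image is 25.90 cm to the right of lens 1, which is 42.6 − (25.90) = 16.70 cm to the left of lens 2, so d_o2 = +16.70 cm.
Lens 2: 1/d_i2 = 1/f₂ − 1/d_o2 = 1/(14.7) − 1/(16.70) = 0.008147, so d_i2 = 123 cm.
The final image is real, 123 cm to the right of lens 2 (overall magnification ≈ 2.4).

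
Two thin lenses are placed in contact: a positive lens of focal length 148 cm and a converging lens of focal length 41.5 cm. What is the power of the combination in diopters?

P₁ = 1/f₁ = 1/(1.48 m) = +0.6757 D; P₂ = 1/f₂ = 1/(0.415 m) = +2.410 D.
For thin lenses in contact, P = P₁ + P₂ = (+0.6757) + (+2.410) = +3.09 D.

P = +3.09 D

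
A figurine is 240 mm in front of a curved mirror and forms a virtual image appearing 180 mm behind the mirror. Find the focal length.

Virtual image ⇒ d_i = −180 mm.
1/f = 1/d_o + 1/d_i = 1/(240) + 1/(-180) = -0.001389, so f = -720 mm.
Since f is negative, the curved mirror is convex.

f = -720 mm (convex)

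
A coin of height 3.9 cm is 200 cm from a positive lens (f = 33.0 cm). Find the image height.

0.771 cm

1/d_i = 1/f − 1/d_o = 1/(33.00) − 1/(200) = 0.02530, so d_i = 39.52 cm.
m = −d_i/d_o = -0.1976.
|h_i| = |m|·h_o = 0.1976 × 3.9 = 0.771 cm. The image is real, inverted and reduced, on the far side of the lens.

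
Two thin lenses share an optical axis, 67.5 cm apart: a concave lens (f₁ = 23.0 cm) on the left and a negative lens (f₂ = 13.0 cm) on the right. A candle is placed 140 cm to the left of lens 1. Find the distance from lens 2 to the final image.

11.3 cm

Lens 1 is diverging, so f₁ = −23.0 cm.
Lens 1: 1/d_i1 = 1/f₁ − 1/d_o1 = 1/(-23.0) − 1/(140) = -0.05062, so d_i1 = -19.75 cm.
The intermediate image is 19.75 cm to the left of lens 1 (virtual), which is 67.5 − (-19.75) = 87.25 cm to the left of lens 2, so d_o2 = +87.25 cm.
Lens 2 is diverging, so f₂ = −13.0 cm.
Lens 2: 1/d_i2 = 1/f₂ − 1/d_o2 = 1/(-13.0) − 1/(87.25) = -0.08838, so d_i2 = -11.3 cm.
The final image is virtual, 11.3 cm to the left of lens 2 (overall magnification ≈ 0.018).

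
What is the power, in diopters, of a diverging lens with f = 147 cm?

P = -0.680 D

For a diverging lens, f = −147 cm.
f = -147 cm = -1.47 m.
P = 1/f = 1/(-1.47 m) = -0.680 D.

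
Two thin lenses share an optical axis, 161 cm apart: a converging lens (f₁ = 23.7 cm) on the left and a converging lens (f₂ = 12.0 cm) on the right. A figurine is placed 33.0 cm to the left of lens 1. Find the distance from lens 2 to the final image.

Lens 1: 1/d_i1 = 1/f₁ − 1/d_o1 = 1/(23.7) − 1/(33.0) = 0.01189, so d_i1 = 84.10 cm.
The intermediate image is 84.10 cm to the right of lens 1, which is 161 − (84.10) = 76.90 cm to the left of lens 2, so d_o2 = +76.90 cm.
Lens 2: 1/d_i2 = 1/f₂ − 1/d_o2 = 1/(12.0) − 1/(76.90) = 0.07033, so d_i2 = 14.2 cm.
The final image is real, 14.2 cm to the right of lens 2 (overall magnification ≈ 0.47).

14.2 cm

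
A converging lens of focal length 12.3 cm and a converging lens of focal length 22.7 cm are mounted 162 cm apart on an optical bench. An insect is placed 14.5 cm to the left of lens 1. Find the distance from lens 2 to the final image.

31.5 cm

Lens 1: 1/d_i1 = 1/f₁ − 1/d_o1 = 1/(12.3) − 1/(14.5) = 0.01234, so d_i1 = 81.07 cm.
The intermediate image is 81.07 cm to the right of lens 1, which is 162 − (81.07) = 80.93 cm to the left of lens 2, so d_o2 = +80.93 cm.
Lens 2: 1/d_i2 = 1/f₂ − 1/d_o2 = 1/(22.7) − 1/(80.93) = 0.03170, so d_i2 = 31.5 cm.
The final image is real, 31.5 cm to the right of lens 2 (overall magnification ≈ 2.2).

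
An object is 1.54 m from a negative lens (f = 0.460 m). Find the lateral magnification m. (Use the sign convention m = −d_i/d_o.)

For a negative lens, f = -0.460 m.
1/d_i = 1/f − 1/d_o = 1/(-0.4600) − 1/(1.54) = -2.823, so d_i = -0.3542 m.
m = −d_i/d_o = −(-0.3542)/(1.54) = +0.230.
The image is virtual, upright and reduced, on the same side as the object.

m = +0.230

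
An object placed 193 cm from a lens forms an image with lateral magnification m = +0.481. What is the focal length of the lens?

m = −d_i/d_o ⇒ d_i = −m·d_o = −(+0.481)·(193) = -92.83 cm.
1/f = 1/d_o + 1/d_i = 1/(193) + 1/(-92.83) = -0.005591, so f = -179 cm.
Since f is negative, the lens is diverging.

f = -179 cm (diverging)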